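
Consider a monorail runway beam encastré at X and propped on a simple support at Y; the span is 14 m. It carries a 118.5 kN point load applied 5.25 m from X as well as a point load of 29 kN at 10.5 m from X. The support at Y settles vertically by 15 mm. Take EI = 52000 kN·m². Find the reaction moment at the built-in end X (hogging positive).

M_X = 375.4 kN·m

Remove the prop at Y; the released (primary) structure is a cantilever built in at X.
Free-end deflection of the primary structure under the applied loading (downward +):
  point load 118.5 at a = 5.25: Pa²(3L − a)/(6EI) = 20005/EI
  point load 29 at a = 10.5: Pa²(3L − a)/(6EI) = 16786/EI
  δ_0 = 36791/EI
Tip deflection under a unit load at Y: L³/(3EI) = 914.7/EI.
With EI = 52000 kN·m²: δ_0 = 0.70751 m and δ_{YY} = 0.01759 m/kN.
Compatibility — the beam at Y must follow the support down by 0.015 m: δ_0 − R_Y·δ_{YY} = 0.015, so R_Y = (0.70751 − 0.015)/0.01759 = 39.37 kN.
Moment equilibrium about X: M_X = Σ(load moments about X) − R_Y·L = 926.6 − 39.37×14 = 375.4 kN·m.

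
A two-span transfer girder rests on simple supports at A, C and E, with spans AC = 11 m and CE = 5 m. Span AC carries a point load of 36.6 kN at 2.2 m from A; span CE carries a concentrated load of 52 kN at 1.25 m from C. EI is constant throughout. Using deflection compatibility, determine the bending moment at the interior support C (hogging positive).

M_C = 39.9 kN·m

Insert a hinge at C; M_C is the redundant, and each span becomes simply supported.
End slopes at the hinge C, treating each span as simply supported:
  span AC: point load 36.6 at a = 2.2: Pab(L + a)/(6LEI) = 141.7/EI
  span CE: point load 52 at a = 1.25: Pab(L + b)/(6LEI) = 71.09/EI
  relative rotation θ_0 = (141.7 + 71.09)/EI = 212.8/EI
A unit hogging moment at C produces rotation L₁/(3EI) + L₂/(3EI) = 5.333/EI.
Slope continuity at C: θ_0 = M_C·5.333/EI, so M_C = 212.8/5.333 = 39.9 kN·m (hogging).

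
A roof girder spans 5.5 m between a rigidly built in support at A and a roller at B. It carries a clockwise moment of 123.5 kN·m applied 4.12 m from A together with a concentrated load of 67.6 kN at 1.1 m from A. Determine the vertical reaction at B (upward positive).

R_B = 35.35 kN

Remove the prop at B; the released (primary) structure is a cantilever built in at A.
Downward deflection at the released point B due to the loads:
  clockwise couple 123.5 at a = 4.12: M₀a(2L − a)/(2EI) = 1750/EI
  point load 67.6 at a = 1.1: Pa²(3L − a)/(6EI) = 209.9/EI
  δ_0 = 1960/EI
Tip deflection under a unit load at B: L³/(3EI) = 55.46/EI.
Compatibility at B: δ_0 − R_B·δ_{BB} = 0, so R_B = 1960/55.46 = 35.35 kN.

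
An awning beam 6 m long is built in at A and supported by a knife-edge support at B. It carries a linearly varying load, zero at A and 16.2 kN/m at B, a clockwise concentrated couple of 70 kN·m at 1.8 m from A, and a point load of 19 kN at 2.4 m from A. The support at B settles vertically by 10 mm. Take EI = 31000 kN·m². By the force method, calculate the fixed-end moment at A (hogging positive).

Choose R_B as the redundant. The primary structure is the cantilever fixed at A.
Downward deflection at the released point B due to the loads:
  triangular load, peak 16.2 at the free end: 11w₀L⁴/(120EI) = 1925/EI
  clockwise couple 70 at a = 1.8: M₀a(2L − a)/(2EI) = 642.6/EI
  point load 19 at a = 2.4: Pa²(3L − a)/(6EI) = 284.5/EI
  δ_0 = 2852/EI
Tip deflection under a unit load at B: L³/(3EI) = 72/EI.
With EI = 31000 kN·m²: δ_0 = 0.09199 m and δ_{BB} = 0.002323 m/kN.
Compatibility — the beam at B must follow the support down by 0.01 m: δ_0 − R_B·δ_{BB} = 0.01, so R_B = (0.09199 − 0.01)/0.002323 = 35.3 kN.
Moment equilibrium about A: M_A = Σ(load moments about A) − R_B·L = 310 − 35.3×6 = 98.19 kN·m.

M_A = 98.19 kN·m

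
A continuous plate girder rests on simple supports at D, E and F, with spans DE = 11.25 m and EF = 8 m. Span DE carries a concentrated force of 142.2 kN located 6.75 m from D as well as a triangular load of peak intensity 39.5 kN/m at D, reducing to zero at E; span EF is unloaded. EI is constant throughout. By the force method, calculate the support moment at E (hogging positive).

Insert a hinge at E; M_E is the redundant, and each span becomes simply supported.
Rotations at E on the released spans (each span's end-slope, ×1/EI):
  span DE: point load 142.2 at a = 6.75: Pab(L + a)/(6LEI) = 1152/EI
  span DE: triangular load, peak 39.5: 7w₀L³/(360EI) = 1094/EI
  relative rotation θ_0 = (2245 + 0)/EI = 2245/EI
A unit hogging moment at E produces rotation L₁/(3EI) + L₂/(3EI) = 6.417/EI.
Compatibility: M_E·(L₁+L₂)/(3EI) = θ_0, giving M_E = 349.9 kN·m (hogging).

M_E = 349.9 kN·m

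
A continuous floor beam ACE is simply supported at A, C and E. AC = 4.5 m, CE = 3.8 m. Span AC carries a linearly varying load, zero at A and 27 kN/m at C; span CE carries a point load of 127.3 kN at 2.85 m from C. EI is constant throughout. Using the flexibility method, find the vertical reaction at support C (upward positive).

R_C = 94.51 kN

Release continuity at C by inserting a hinge; the redundant is the internal moment M_C. The primary structure is two simply-supported spans AC and CE.
Discontinuity in slope at C on the released structure — sum the simple-span end rotations:
  span AC: triangular load, peak 27: w₀L³/(45EI) = 54.67/EI
  span CE: point load 127.3 at a = 2.85: Pab(L + b)/(6LEI) = 71.81/EI
  relative rotation θ_0 = (54.67 + 71.81)/EI = 126.5/EI
A unit hogging moment at C produces rotation L₁/(3EI) + L₂/(3EI) = 2.767/EI.
Compatibility: M_C·(L₁+L₂)/(3EI) = θ_0, giving M_C = 45.72 kN·m (hogging).
Span AC, ΣM about A with M_C applied at C: R_C^{AC}·4.5 = 182.2 + 45.72, so R_C^{AC} = 50.66 kN and R_A = 60.75 − 50.66 = 10.09 kN.
Span CE, ΣM about E: R_C^{CE}·3.8 = 120.9 + 45.72, so R_C^{CE} = 43.86 kN and R_E = 127.3 − 43.86 = 83.44 kN.
R_C = 50.66 + 43.86 = 94.51 kN.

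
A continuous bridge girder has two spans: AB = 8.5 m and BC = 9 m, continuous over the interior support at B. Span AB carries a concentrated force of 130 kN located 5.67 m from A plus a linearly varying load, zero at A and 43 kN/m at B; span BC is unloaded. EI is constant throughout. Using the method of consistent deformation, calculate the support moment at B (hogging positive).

Take M_B as the redundant. Released structure: two simple spans AB and BC with a hinge at B.
End slopes at the hinge B, treating each span as simply supported:
  span AB: point load 130 at a = 5.67: Pab(L + a)/(6LEI) = 579.6/EI
  span AB: triangular load, peak 43: w₀L³/(45EI) = 586.8/EI
  relative rotation θ_0 = (1166 + 0)/EI = 1166/EI
A unit hogging moment at B produces rotation L₁/(3EI) + L₂/(3EI) = 5.833/EI.
Compatibility: M_B·(L₁+L₂)/(3EI) = θ_0, giving M_B = 200 kN·m (hogging).

M_B = 200 kN·m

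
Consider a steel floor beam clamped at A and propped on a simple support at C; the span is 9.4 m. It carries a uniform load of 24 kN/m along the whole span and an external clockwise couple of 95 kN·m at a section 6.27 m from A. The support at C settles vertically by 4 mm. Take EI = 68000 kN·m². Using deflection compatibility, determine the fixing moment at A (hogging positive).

M_A = 242.6 kN·m

Take the reaction at C as the redundant and release it; the primary structure is a cantilever fixed at A.
Free-end deflection of the primary structure under the applied loading (downward +):
  UDL 24: wL⁴/(8EI) = 23422/EI
  clockwise couple 95 at a = 6.27: M₀a(2L − a)/(2EI) = 3732/EI
  δ_0 = 27154/EI
Tip deflection under a unit load at C: L³/(3EI) = 276.9/EI.
With EI = 68000 kN·m²: δ_0 = 0.39933 m and δ_{CC} = 0.004071 m/kN.
Compatibility — the beam at C must follow the support down by 0.004 m: δ_0 − R_C·δ_{CC} = 0.004, so R_C = (0.39933 − 0.004)/0.004071 = 97.1 kN.
Moment equilibrium about A: M_A = Σ(load moments about A) − R_C·L = 1155 − 97.1×9.4 = 242.6 kN·m.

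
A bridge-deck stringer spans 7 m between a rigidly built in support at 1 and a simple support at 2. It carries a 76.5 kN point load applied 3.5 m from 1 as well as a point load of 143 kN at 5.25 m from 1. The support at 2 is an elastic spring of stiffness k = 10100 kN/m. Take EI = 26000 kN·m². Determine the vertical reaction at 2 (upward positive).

R_2 = 111.9 kN

Release the roller at 2. Primary structure: cantilever fixed at 1.
Downward deflection at the released point 2 due to the loads:
  point load 76.5 at a = 3.5: Pa²(3L − a)/(6EI) = 2733/EI
  point load 143 at a = 5.25: Pa²(3L − a)/(6EI) = 10346/EI
  δ_0 = 13080/EI
Flexibility coefficient — unit upward force at 2: δ_{22} = L³/(3EI) = 114.3/EI.
With EI = 26000 kN·m²: δ_0 = 0.50306 m and δ_{22} = 0.004397 m/kN.
Compatibility — the spring shortens by R_2/k under the reaction it provides: δ_0 − R_2·δ_{22} = R_2/k. With 1/k = 0.000099 m/kN, R_2 = δ_0 / (δ_{22} + 1/k) = 0.50306 / (0.004397 + 0.000099) = 111.9 kN.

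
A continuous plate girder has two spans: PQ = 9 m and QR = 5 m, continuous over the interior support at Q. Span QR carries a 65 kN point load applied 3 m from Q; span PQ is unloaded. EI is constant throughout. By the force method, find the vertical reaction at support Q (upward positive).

Release continuity at Q by inserting a hinge; the redundant is the internal moment M_Q. The primary structure is two simply-supported spans PQ and QR.
End slopes at the hinge Q, treating each span as simply supported:
  span QR: point load 65 at a = 3: Pab(L + b)/(6LEI) = 91/EI
  relative rotation θ_0 = (0 + 91)/EI = 91/EI
A unit hogging moment at Q produces rotation L₁/(3EI) + L₂/(3EI) = 4.667/EI.
Slope continuity at Q: θ_0 = M_Q·4.667/EI, so M_Q = 91/4.667 = 19.5 kN·m (hogging).
Span PQ, ΣM about P with M_Q applied at Q: R_Q^{PQ}·9 = 0 + 19.5, so R_Q^{PQ} = 2.167 kN and R_P = 0 − 2.167 = -2.167 kN.
Span QR, ΣM about R: R_Q^{QR}·5 = 130 + 19.5, so R_Q^{QR} = 29.9 kN and R_R = 65 − 29.9 = 35.1 kN.
R_Q = 2.167 + 29.9 = 32.07 kN.

R_Q = 32.07 kN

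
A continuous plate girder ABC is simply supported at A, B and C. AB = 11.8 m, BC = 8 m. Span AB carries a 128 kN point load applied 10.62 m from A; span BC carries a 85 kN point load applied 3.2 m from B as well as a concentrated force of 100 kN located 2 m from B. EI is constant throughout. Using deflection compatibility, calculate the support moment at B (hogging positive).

Release continuity at B by inserting a hinge; the redundant is the internal moment M_B. The primary structure is two simply-supported spans AB and BC.
End slopes at the hinge B, treating each span as simply supported:
  span AB: point load 128 at a = 10.62: Pab(L + a)/(6LEI) = 507.9/EI
  span BC: point load 85 at a = 3.2: Pab(L + b)/(6LEI) = 348.2/EI
  span BC: point load 100 at a = 2: Pab(L + b)/(6LEI) = 350/EI
  relative rotation θ_0 = (507.9 + 698.2)/EI = 1206/EI
A unit hogging moment at B produces rotation L₁/(3EI) + L₂/(3EI) = 6.6/EI.
Compatibility: M_B·(L₁+L₂)/(3EI) = θ_0, giving M_B = 182.7 kN·m (hogging).

M_B = 182.7 kN·m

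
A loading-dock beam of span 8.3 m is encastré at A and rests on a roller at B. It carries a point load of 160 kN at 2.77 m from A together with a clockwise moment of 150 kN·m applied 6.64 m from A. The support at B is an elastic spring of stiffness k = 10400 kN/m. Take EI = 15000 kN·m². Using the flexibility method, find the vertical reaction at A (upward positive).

R_A = 110.6 kN

Take the reaction at B as the redundant and release it; the primary structure is a cantilever fixed at A.
Downward deflection at the released point B due to the loads:
  point load 160 at a = 2.77: Pa²(3L − a)/(6EI) = 4528/EI
  clockwise couple 150 at a = 6.64: M₀a(2L − a)/(2EI) = 4960/EI
  δ_0 = 9488/EI
Tip deflection under a unit load at B: L³/(3EI) = 190.6/EI.
With EI = 15000 kN·m²: δ_0 = 0.63254 m and δ_{BB} = 0.012706 m/kN.
Compatibility — the spring shortens by R_B/k under the reaction it provides: δ_0 − R_B·δ_{BB} = R_B/k. With 1/k = 0.000096 m/kN, R_B = δ_0 / (δ_{BB} + 1/k) = 0.63254 / (0.012706 + 0.000096) = 49.41 kN.
Vertical equilibrium: R_A = ΣP − R_B = 160 − 49.41 = 110.6 kN.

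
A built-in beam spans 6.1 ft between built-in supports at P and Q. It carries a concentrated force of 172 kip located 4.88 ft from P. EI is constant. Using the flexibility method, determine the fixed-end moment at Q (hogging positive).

Release both end moments; the primary structure is a simply-supported span PQ with redundants M_P and M_Q.
Simple-span end rotations at P and Q under the given loads:
  at P: point load 172 at a = 4.88: Pab(L + b)/(6LEI) = 204.8/EI
  at Q: point load 172 at a = 4.88: Pab(L + a)/(6LEI) = 307.2/EI
  θ_P0 = 204.8/EI,  θ_Q0 = 307.2/EI
Flexibility coefficients: a unit moment at one end gives L/(3EI) there and L/(6EI) at the far end, so f₁₁ = f₂₂ = 2.033/EI and f₁₂ = f₂₁ = 1.017/EI.
Compatibility — zero rotation at each built-in end:
  2.033 M_P + 1.017 M_Q = 204.8
  1.017 M_P + 2.033 M_Q = 307.2
Solving the pair gives M_P = 33.57 kip·ft and M_Q = 134.3 kip·ft (hogging).

M_Q = 134.3 kip·ft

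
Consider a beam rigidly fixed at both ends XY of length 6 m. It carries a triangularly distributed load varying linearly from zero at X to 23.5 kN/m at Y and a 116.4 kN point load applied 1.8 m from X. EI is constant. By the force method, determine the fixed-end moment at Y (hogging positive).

M_Y = 86.3 kN·m

Release both end moments; the primary structure is a simply-supported span XY with redundants M_X and M_Y.
End rotations of the released simple span under the applied load (×1/EI):
  at X: triangular load, peak 23.5: 7w₀L³/(360EI) = 98.7/EI
  at Y: triangular load, peak 23.5: w₀L³/(45EI) = 112.8/EI
  at X: point load 116.4 at a = 1.8: Pab(L + b)/(6LEI) = 249.3/EI
  at Y: point load 116.4 at a = 1.8: Pab(L + a)/(6LEI) = 190.7/EI
  θ_X0 = 348/EI,  θ_Y0 = 303.5/EI
Flexibility coefficients: a unit moment at one end gives L/(3EI) there and L/(6EI) at the far end, so f₁₁ = f₂₂ = 2/EI and f₁₂ = f₂₁ = 1/EI.
Compatibility — zero rotation at each built-in end:
  2 M_X + 1 M_Y = 348
  1 M_X + 2 M_Y = 303.5
Solving the pair gives M_X = 130.9 kN·m and M_Y = 86.3 kN·m (hogging).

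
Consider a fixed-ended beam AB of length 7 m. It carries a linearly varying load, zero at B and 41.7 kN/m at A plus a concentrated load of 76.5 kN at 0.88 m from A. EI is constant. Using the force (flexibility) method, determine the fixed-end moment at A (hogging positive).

M_A = 153.6 kN·m

Take the two fixed-end moments M_A, M_B as redundants; the released structure is the simple span AB.
End rotations of the released simple span under the applied load (×1/EI):
  at A: triangular load, peak 41.7: w₀L³/(45EI) = 317.8/EI
  at B: triangular load, peak 41.7: 7w₀L³/(360EI) = 278.1/EI
  at A: point load 76.5 at a = 0.88: Pab(L + b)/(6LEI) = 128.7/EI
  at B: point load 76.5 at a = 0.88: Pab(L + a)/(6LEI) = 77.3/EI
  θ_A0 = 446.5/EI,  θ_B0 = 355.4/EI
Flexibility coefficients: a unit moment at one end gives L/(3EI) there and L/(6EI) at the far end, so f₁₁ = f₂₂ = 2.333/EI and f₁₂ = f₂₁ = 1.167/EI.
Compatibility — zero rotation at each built-in end:
  2.333 M_A + 1.167 M_B = 446.5
  1.167 M_A + 2.333 M_B = 355.4
Solving the pair gives M_A = 153.6 kN·m and M_B = 75.51 kN·m (hogging).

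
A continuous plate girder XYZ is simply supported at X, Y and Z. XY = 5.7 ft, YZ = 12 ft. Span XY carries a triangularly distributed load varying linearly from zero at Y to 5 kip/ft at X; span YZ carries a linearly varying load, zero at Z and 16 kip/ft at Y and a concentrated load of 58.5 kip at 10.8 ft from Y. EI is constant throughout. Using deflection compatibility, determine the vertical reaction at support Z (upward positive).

Release continuity at Y by inserting a hinge; the redundant is the internal moment M_Y. The primary structure is two simply-supported spans XY and YZ.
End slopes at the hinge Y, treating each span as simply supported:
  span XY: triangular load, peak 5: 7w₀L³/(360EI) = 18/EI
  span YZ: triangular load, peak 16: w₀L³/(45EI) = 614.4/EI
  span YZ: point load 58.5 at a = 10.8: Pab(L + b)/(6LEI) = 139/EI
  relative rotation θ_0 = (18 + 753.4)/EI = 771.4/EI
A unit hogging moment at Y produces rotation L₁/(3EI) + L₂/(3EI) = 5.9/EI.
Compatibility: M_Y·(L₁+L₂)/(3EI) = θ_0, giving M_Y = 130.7 kip·ft (hogging).
Span YZ, ΣM about Z: R_Y^{YZ}·12 = 838.2 + 130.7, so R_Y^{YZ} = 80.75 kip and R_Z = 154.5 − 80.75 = 73.75 kip.

R_Z = 73.75 kip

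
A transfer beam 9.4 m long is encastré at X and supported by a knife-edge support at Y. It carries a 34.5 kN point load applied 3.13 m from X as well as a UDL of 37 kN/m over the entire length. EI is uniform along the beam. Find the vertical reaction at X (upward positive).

R_X = 246.8 kN

Take the reaction at Y as the redundant and release it; the primary structure is a cantilever fixed at X.
Downward deflection at the released point Y due to the loads:
  point load 34.5 at a = 3.13: Pa²(3L − a)/(6EI) = 1412/EI
  UDL 37: wL⁴/(8EI) = 36110/EI
  δ_0 = 37522/EI
Flexibility coefficient — unit upward force at Y: δ_{YY} = L³/(3EI) = 276.9/EI.
The prop prevents deflection at Y: R_Y = δ_0/δ_{YY} = 37522/276.9 = 135.5 kN.
Vertical equilibrium: R_X = ΣP − R_Y = 382.3 − 135.5 = 246.8 kN.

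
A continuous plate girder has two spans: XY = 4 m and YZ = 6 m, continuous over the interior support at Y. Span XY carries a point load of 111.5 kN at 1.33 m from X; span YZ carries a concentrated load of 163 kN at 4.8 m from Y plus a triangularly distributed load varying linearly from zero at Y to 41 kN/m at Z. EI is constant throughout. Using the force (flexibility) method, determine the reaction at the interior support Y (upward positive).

Take M_Y as the redundant. Released structure: two simple spans XY and YZ with a hinge at Y.
End slopes at the hinge Y, treating each span as simply supported:
  span XY: point load 111.5 at a = 1.33: Pab(L + a)/(6LEI) = 87.93/EI
  span YZ: point load 163 at a = 4.8: Pab(L + b)/(6LEI) = 187.8/EI
  span YZ: triangular load, peak 41: 7w₀L³/(360EI) = 172.2/EI
  relative rotation θ_0 = (87.93 + 360)/EI = 447.9/EI
A unit hogging moment at Y produces rotation L₁/(3EI) + L₂/(3EI) = 3.333/EI.
Slope continuity at Y: θ_0 = M_Y·3.333/EI, so M_Y = 447.9/3.333 = 134.4 kN·m (hogging).
Span XY, ΣM about X with M_Y applied at Y: R_Y^{XY}·4 = 148.3 + 134.4, so R_Y^{XY} = 70.67 kN and R_X = 111.5 − 70.67 = 40.83 kN.
Span YZ, ΣM about Z: R_Y^{YZ}·6 = 441.6 + 134.4, so R_Y^{YZ} = 96 kN and R_Z = 286 − 96 = 190 kN.
R_Y = 70.67 + 96 = 166.7 kN.

R_Y = 166.7 kN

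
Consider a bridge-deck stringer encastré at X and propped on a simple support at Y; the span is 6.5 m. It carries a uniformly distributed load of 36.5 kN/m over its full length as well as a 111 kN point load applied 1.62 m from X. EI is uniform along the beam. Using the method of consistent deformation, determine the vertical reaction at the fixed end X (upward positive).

R_X = 249.8 kN

Take the reaction at Y as the redundant and release it; the primary structure is a cantilever fixed at X.
Deflection at Y on the released cantilever, summing each load's contribution:
  UDL 36.5: wL⁴/(8EI) = 8144/EI
  point load 111 at a = 1.62: Pa²(3L − a)/(6EI) = 868.1/EI
  δ_0 = 9012/EI
Flexibility coefficient — unit upward force at Y: δ_{YY} = L³/(3EI) = 91.54/EI.
Compatibility at Y: δ_0 − R_Y·δ_{YY} = 0, so R_Y = 9012/91.54 = 98.45 kN.
Vertical equilibrium: R_X = ΣP − R_Y = 348.2 − 98.45 = 249.8 kN.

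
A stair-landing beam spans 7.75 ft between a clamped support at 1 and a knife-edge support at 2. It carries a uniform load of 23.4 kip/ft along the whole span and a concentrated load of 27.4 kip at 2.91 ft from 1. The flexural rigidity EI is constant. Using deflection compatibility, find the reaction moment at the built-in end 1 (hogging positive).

Remove the prop at 2; the released (primary) structure is a cantilever built in at 1.
Deflection at 2 on the released cantilever, summing each load's contribution:
  UDL 23.4: wL⁴/(8EI) = 10552/EI
  point load 27.4 at a = 2.91: Pa²(3L − a)/(6EI) = 786.6/EI
  δ_0 = 11339/EI
Tip deflection under a unit load at 2: L³/(3EI) = 155.2/EI.
The prop prevents deflection at 2: R_2 = δ_0/δ_{22} = 11339/155.2 = 73.08 kip.
Moment equilibrium about 1: M_1 = Σ(load moments about 1) − R_2·L = 782.5 − 73.08×7.75 = 216.1 kip·ft.

M_1 = 216.1 kip·ft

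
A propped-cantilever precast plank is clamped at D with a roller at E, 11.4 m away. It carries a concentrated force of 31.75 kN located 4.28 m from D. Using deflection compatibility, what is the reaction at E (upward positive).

R_E = 5.873 kN

Take the reaction at E as the redundant and release it; the primary structure is a cantilever fixed at D.
Free-end deflection of the primary structure under the applied loading (downward +):
  point load 31.75 at a = 4.28: Pa²(3L − a)/(6EI) = 2900/EI
Tip deflection under a unit load at E: L³/(3EI) = 493.8/EI.
The prop prevents deflection at E: R_E = δ_0/δ_{EE} = 2900/493.8 = 5.873 kN.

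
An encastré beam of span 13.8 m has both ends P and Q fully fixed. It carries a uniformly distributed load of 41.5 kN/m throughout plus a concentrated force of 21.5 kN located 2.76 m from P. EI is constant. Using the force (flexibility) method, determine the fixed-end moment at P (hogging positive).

Take the two fixed-end moments M_P, M_Q as redundants; the released structure is the simple span PQ.
End rotations of the released simple span under the applied load (×1/EI):
  at P: UDL 41.5: wL³/(24EI) = 4544/EI
  at Q: UDL 41.5: wL³/(24EI) = 4544/EI
  at P: point load 21.5 at a = 2.76: Pab(L + b)/(6LEI) = 196.5/EI
  at Q: point load 21.5 at a = 2.76: Pab(L + a)/(6LEI) = 131/EI
  θ_P0 = 4741/EI,  θ_Q0 = 4675/EI
Flexibility coefficients: a unit moment at one end gives L/(3EI) there and L/(6EI) at the far end, so f₁₁ = f₂₂ = 4.6/EI and f₁₂ = f₂₁ = 2.3/EI.
Compatibility — zero rotation at each built-in end:
  4.6 M_P + 2.3 M_Q = 4741
  2.3 M_P + 4.6 M_Q = 4675
Solving the pair gives M_P = 696.6 kN·m and M_Q = 668.1 kN·m (hogging).

M_P = 696.6 kN·m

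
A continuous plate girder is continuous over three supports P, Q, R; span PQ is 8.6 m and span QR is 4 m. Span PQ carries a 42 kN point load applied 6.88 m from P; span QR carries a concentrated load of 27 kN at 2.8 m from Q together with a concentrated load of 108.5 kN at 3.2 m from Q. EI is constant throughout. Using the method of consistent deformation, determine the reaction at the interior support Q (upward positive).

R_Q = 82.96 kN

Take M_Q as the redundant. Released structure: two simple spans PQ and QR with a hinge at Q.
End slopes at the hinge Q, treating each span as simply supported:
  span PQ: point load 42 at a = 6.88: Pab(L + a)/(6LEI) = 149.1/EI
  span QR: point load 27 at a = 2.8: Pab(L + b)/(6LEI) = 19.66/EI
  span QR: point load 108.5 at a = 3.2: Pab(L + b)/(6LEI) = 55.55/EI
  relative rotation θ_0 = (149.1 + 75.21)/EI = 224.3/EI
A unit hogging moment at Q produces rotation L₁/(3EI) + L₂/(3EI) = 4.2/EI.
Compatibility: M_Q·(L₁+L₂)/(3EI) = θ_0, giving M_Q = 53.41 kN·m (hogging).
Span PQ, ΣM about P with M_Q applied at Q: R_Q^{PQ}·8.6 = 289 + 53.41, so R_Q^{PQ} = 39.81 kN and R_P = 42 − 39.81 = 2.19 kN.
Span QR, ΣM about R: R_Q^{QR}·4 = 119.2 + 53.41, so R_Q^{QR} = 43.15 kN and R_R = 135.5 − 43.15 = 92.35 kN.
R_Q = 39.81 + 43.15 = 82.96 kN.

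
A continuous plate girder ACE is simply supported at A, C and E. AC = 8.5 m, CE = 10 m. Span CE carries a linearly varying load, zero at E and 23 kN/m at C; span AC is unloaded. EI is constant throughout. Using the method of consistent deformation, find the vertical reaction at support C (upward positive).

R_C = 94.71 kN

Release continuity at C by inserting a hinge; the redundant is the internal moment M_C. The primary structure is two simply-supported spans AC and CE.
Discontinuity in slope at C on the released structure — sum the simple-span end rotations:
  span CE: triangular load, peak 23: w₀L³/(45EI) = 511.1/EI
  relative rotation θ_0 = (0 + 511.1)/EI = 511.1/EI
A unit hogging moment at C produces rotation L₁/(3EI) + L₂/(3EI) = 6.167/EI.
Slope continuity at C: θ_0 = M_C·6.167/EI, so M_C = 511.1/6.167 = 82.88 kN·m (hogging).
Span AC, ΣM about A with M_C applied at C: R_C^{AC}·8.5 = 0 + 82.88, so R_C^{AC} = 9.751 kN and R_A = 0 − 9.751 = -9.751 kN.
Span CE, ΣM about E: R_C^{CE}·10 = 766.7 + 82.88, so R_C^{CE} = 84.95 kN and R_E = 115 − 84.95 = 30.05 kN.
R_C = 9.751 + 84.95 = 94.71 kN.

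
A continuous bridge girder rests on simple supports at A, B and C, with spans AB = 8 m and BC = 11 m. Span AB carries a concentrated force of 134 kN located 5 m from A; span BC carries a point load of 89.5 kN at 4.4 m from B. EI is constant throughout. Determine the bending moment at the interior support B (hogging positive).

M_B = 195.4 kN·m

Take M_B as the redundant. Released structure: two simple spans AB and BC with a hinge at B.
Rotations at B on the released spans (each span's end-slope, ×1/EI):
  span AB: point load 134 at a = 5: Pab(L + a)/(6LEI) = 544.4/EI
  span BC: point load 89.5 at a = 4.4: Pab(L + b)/(6LEI) = 693.1/EI
  relative rotation θ_0 = (544.4 + 693.1)/EI = 1237/EI
A unit hogging moment at B produces rotation L₁/(3EI) + L₂/(3EI) = 6.333/EI.
Compatibility: M_B·(L₁+L₂)/(3EI) = θ_0, giving M_B = 195.4 kN·m (hogging).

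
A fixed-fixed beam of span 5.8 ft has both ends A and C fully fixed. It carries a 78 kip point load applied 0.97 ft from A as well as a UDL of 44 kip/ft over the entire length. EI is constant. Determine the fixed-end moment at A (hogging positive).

Take the two fixed-end moments M_A, M_C as redundants; the released structure is the simple span AC.
End rotations of the released simple span under the applied load (×1/EI):
  at A: point load 78 at a = 0.97: Pab(L + b)/(6LEI) = 111.6/EI
  at C: point load 78 at a = 0.97: Pab(L + a)/(6LEI) = 71.09/EI
  at A: UDL 44: wL³/(24EI) = 357.7/EI
  at C: UDL 44: wL³/(24EI) = 357.7/EI
  θ_A0 = 469.3/EI,  θ_C0 = 428.8/EI
Flexibility coefficients: a unit moment at one end gives L/(3EI) there and L/(6EI) at the far end, so f₁₁ = f₂₂ = 1.933/EI and f₁₂ = f₂₁ = 0.9667/EI.
Compatibility — zero rotation at each built-in end:
  1.933 M_A + 0.9667 M_C = 469.3
  0.9667 M_A + 1.933 M_C = 428.8
Solving the pair gives M_A = 175.8 kip·ft and M_C = 133.9 kip·ft (hogging).

M_A = 175.8 kip·ft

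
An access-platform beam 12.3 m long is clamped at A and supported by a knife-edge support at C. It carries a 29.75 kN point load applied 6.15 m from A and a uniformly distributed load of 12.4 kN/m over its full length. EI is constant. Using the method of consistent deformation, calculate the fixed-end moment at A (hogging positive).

Choose R_C as the redundant. The primary structure is the cantilever fixed at A.
Free-end deflection of the primary structure under the applied loading (downward +):
  point load 29.75 at a = 6.15: Pa²(3L − a)/(6EI) = 5767/EI
  UDL 12.4: wL⁴/(8EI) = 35477/EI
  δ_0 = 41244/EI
Tip deflection under a unit load at C: L³/(3EI) = 620.3/EI.
Compatibility at C: δ_0 − R_C·δ_{CC} = 0, so R_C = 41244/620.3 = 66.49 kN.
Moment equilibrium about A: M_A = Σ(load moments about A) − R_C·L = 1121 − 66.49×12.3 = 303.1 kN·m.

M_A = 303.1 kN·m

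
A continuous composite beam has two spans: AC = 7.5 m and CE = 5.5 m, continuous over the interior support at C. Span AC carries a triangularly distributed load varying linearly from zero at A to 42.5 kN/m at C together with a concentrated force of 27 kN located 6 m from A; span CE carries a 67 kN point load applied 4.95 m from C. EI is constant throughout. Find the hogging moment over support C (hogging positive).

M_C = 116.5 kN·m

Release continuity at C by inserting a hinge; the redundant is the internal moment M_C. The primary structure is two simply-supported spans AC and CE.
Discontinuity in slope at C on the released structure — sum the simple-span end rotations:
  span AC: triangular load, peak 42.5: w₀L³/(45EI) = 398.4/EI
  span AC: point load 27 at a = 6: Pab(L + a)/(6LEI) = 72.9/EI
  span CE: point load 67 at a = 4.95: Pab(L + b)/(6LEI) = 33.44/EI
  relative rotation θ_0 = (471.3 + 33.44)/EI = 504.8/EI
A unit hogging moment at C produces rotation L₁/(3EI) + L₂/(3EI) = 4.333/EI.
Compatibility: M_C·(L₁+L₂)/(3EI) = θ_0, giving M_C = 116.5 kN·m (hogging).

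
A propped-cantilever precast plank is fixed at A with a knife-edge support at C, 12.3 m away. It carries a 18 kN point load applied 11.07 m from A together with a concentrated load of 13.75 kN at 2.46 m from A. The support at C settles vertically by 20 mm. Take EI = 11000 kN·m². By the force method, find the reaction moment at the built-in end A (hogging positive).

M_A = 39.68 kN·m

Release the roller at C. Primary structure: cantilever fixed at A.
Primary-structure tip deflection at C by superposition:
  point load 18 at a = 11.07: Pa²(3L − a)/(6EI) = 9496/EI
  point load 13.75 at a = 2.46: Pa²(3L − a)/(6EI) = 477.6/EI
  δ_0 = 9974/EI
Flexibility coefficient — unit upward force at C: δ_{CC} = L³/(3EI) = 620.3/EI.
With EI = 11000 kN·m²: δ_0 = 0.90669 m and δ_{CC} = 0.05639 m/kN.
Compatibility — the beam at C must follow the support down by 0.02 m: δ_0 − R_C·δ_{CC} = 0.02, so R_C = (0.90669 − 0.02)/0.05639 = 15.72 kN.
Moment equilibrium about A: M_A = Σ(load moments about A) − R_C·L = 233.1 − 15.72×12.3 = 39.68 kN·m.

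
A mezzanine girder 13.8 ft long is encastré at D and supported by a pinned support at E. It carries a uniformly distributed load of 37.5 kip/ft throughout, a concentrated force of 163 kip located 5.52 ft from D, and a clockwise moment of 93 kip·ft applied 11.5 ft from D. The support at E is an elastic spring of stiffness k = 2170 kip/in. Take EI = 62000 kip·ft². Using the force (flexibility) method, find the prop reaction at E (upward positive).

Take the reaction at E as the redundant and release it; the primary structure is a cantilever fixed at D.
Free-end deflection of the primary structure under the applied loading (downward +):
  UDL 37.5: wL⁴/(8EI) = 170003/EI
  point load 163 at a = 5.52: Pa²(3L − a)/(6EI) = 29701/EI
  clockwise couple 93 at a = 11.5: M₀a(2L − a)/(2EI) = 8609/EI
  δ_0 = 208314/EI
Tip deflection under a unit load at E: L³/(3EI) = 876/EI.
With EI = 62000 kip·ft²: δ_0 = 3.3599 ft and δ_{EE} = 0.014129 ft/kip.
Compatibility — the spring shortens by R_E/k under the reaction it provides: δ_0 − R_E·δ_{EE} = R_E/k. With 1/k = 1/(2170×12) ft/kip = 0.000038 ft/kip, R_E = δ_0 / (δ_{EE} + 1/k) = 3.3599 / (0.014129 + 0.000038) = 237.1 kip.

R_E = 237.1 kip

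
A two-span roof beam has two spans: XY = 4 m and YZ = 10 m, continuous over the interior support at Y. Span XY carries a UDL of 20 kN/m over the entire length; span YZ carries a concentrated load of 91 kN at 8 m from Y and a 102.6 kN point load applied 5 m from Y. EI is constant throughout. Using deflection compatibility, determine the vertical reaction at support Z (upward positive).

Take M_Y as the redundant. Released structure: two simple spans XY and YZ with a hinge at Y.
Rotations at Y on the released spans (each span's end-slope, ×1/EI):
  span XY: UDL 20: wL³/(24EI) = 53.33/EI
  span YZ: point load 91 at a = 8: Pab(L + b)/(6LEI) = 291.2/EI
  span YZ: point load 102.6 at a = 5: Pab(L + b)/(6LEI) = 641.2/EI
  relative rotation θ_0 = (53.33 + 932.5)/EI = 985.8/EI
A unit hogging moment at Y produces rotation L₁/(3EI) + L₂/(3EI) = 4.667/EI.
Compatibility: M_Y·(L₁+L₂)/(3EI) = θ_0, giving M_Y = 211.2 kN·m (hogging).
Span YZ, ΣM about Z: R_Y^{YZ}·10 = 695 + 211.2, so R_Y^{YZ} = 90.62 kN and R_Z = 193.6 − 90.62 = 103 kN.

R_Z = 103 kN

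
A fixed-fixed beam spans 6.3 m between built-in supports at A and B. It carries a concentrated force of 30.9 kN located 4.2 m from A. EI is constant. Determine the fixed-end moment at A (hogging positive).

Release both end moments; the primary structure is a simply-supported span AB with redundants M_A and M_B.
On the primary (simply-supported) span, the end slopes from the loading are:
  at A: point load 30.9 at a = 4.2: Pab(L + b)/(6LEI) = 60.56/EI
  at B: point load 30.9 at a = 4.2: Pab(L + a)/(6LEI) = 75.7/EI
  θ_A0 = 60.56/EI,  θ_B0 = 75.7/EI
Flexibility coefficients: a unit moment at one end gives L/(3EI) there and L/(6EI) at the far end, so f₁₁ = f₂₂ = 2.1/EI and f₁₂ = f₂₁ = 1.05/EI.
Compatibility — zero rotation at each built-in end:
  2.1 M_A + 1.05 M_B = 60.56
  1.05 M_A + 2.1 M_B = 75.7
Solving the pair gives M_A = 14.42 kN·m and M_B = 28.84 kN·m (hogging).

M_A = 14.42 kN·m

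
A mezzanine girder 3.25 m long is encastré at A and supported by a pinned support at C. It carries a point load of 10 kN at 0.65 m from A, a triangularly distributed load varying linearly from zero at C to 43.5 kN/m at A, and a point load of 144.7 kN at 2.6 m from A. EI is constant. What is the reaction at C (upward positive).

R_C = 116.6 kN

Remove the prop at C; the released (primary) structure is a cantilever built in at A.
Primary-structure tip deflection at C by superposition:
  point load 10 at a = 0.65: Pa²(3L − a)/(6EI) = 6.408/EI
  triangular load, peak 43.5 at the fixed end: w₀L⁴/(30EI) = 161.8/EI
  point load 144.7 at a = 2.6: Pa²(3L − a)/(6EI) = 1166/EI
  δ_0 = 1334/EI
Tip deflection under a unit load at C: L³/(3EI) = 11.44/EI.
Compatibility at C: δ_0 − R_C·δ_{CC} = 0, so R_C = 1334/11.44 = 116.6 kN.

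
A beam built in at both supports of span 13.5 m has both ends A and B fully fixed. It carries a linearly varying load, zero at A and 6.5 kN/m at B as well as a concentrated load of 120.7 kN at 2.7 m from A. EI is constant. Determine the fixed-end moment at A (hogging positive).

M_A = 248.1 kN·m

Release both end moments; the primary structure is a simply-supported span AB with redundants M_A and M_B.
Simple-span end rotations at A and B under the given loads:
  at A: triangular load, peak 6.5: 7w₀L³/(360EI) = 311/EI
  at B: triangular load, peak 6.5: w₀L³/(45EI) = 355.4/EI
  at A: point load 120.7 at a = 2.7: Pab(L + b)/(6LEI) = 1056/EI
  at B: point load 120.7 at a = 2.7: Pab(L + a)/(6LEI) = 703.9/EI
  θ_A0 = 1367/EI,  θ_B0 = 1059/EI
Flexibility coefficients: a unit moment at one end gives L/(3EI) there and L/(6EI) at the far end, so f₁₁ = f₂₂ = 4.5/EI and f₁₂ = f₂₁ = 2.25/EI.
Compatibility — zero rotation at each built-in end:
  4.5 M_A + 2.25 M_B = 1367
  2.25 M_A + 4.5 M_B = 1059
Solving the pair gives M_A = 248.1 kN·m and M_B = 111.4 kN·m (hogging).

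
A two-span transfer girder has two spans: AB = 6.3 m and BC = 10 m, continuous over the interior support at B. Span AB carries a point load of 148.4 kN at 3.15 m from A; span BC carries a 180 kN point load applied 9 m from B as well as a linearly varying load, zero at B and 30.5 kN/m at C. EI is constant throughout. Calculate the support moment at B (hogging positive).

M_B = 231.6 kN·m

Insert a hinge at B; M_B is the redundant, and each span becomes simply supported.
Rotations at B on the released spans (each span's end-slope, ×1/EI):
  span AB: point load 148.4 at a = 3.15: Pab(L + a)/(6LEI) = 368.1/EI
  span BC: point load 180 at a = 9: Pab(L + b)/(6LEI) = 297/EI
  span BC: triangular load, peak 30.5: 7w₀L³/(360EI) = 593.1/EI
  relative rotation θ_0 = (368.1 + 890.1)/EI = 1258/EI
A unit hogging moment at B produces rotation L₁/(3EI) + L₂/(3EI) = 5.433/EI.
Slope continuity at B: θ_0 = M_B·5.433/EI, so M_B = 1258/5.433 = 231.6 kN·m (hogging).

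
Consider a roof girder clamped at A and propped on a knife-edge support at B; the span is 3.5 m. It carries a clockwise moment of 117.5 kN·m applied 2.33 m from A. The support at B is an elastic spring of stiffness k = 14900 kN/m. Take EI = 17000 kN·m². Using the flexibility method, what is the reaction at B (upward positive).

R_B = 41.42 kN

Choose R_B as the redundant. The primary structure is the cantilever fixed at A.
Free-end deflection of the primary structure under the applied loading (downward +):
  clockwise couple 117.5 at a = 2.33: M₀a(2L − a)/(2EI) = 639.3/EI
Tip deflection under a unit load at B: L³/(3EI) = 14.29/EI.
With EI = 17000 kN·m²: δ_0 = 0.037604 m and δ_{BB} = 0.000841 m/kN.
Compatibility — the spring shortens by R_B/k under the reaction it provides: δ_0 − R_B·δ_{BB} = R_B/k. With 1/k = 0.000067 m/kN, R_B = δ_0 / (δ_{BB} + 1/k) = 0.037604 / (0.000841 + 0.000067) = 41.42 kN.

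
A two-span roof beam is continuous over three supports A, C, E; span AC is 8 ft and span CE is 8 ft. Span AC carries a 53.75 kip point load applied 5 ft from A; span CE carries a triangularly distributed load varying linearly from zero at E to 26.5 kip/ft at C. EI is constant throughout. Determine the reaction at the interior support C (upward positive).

R_C = 128.6 kip

Take M_C as the redundant. Released structure: two simple spans AC and CE with a hinge at C.
Discontinuity in slope at C on the released structure — sum the simple-span end rotations:
  span AC: point load 53.75 at a = 5: Pab(L + a)/(6LEI) = 218.4/EI
  span CE: triangular load, peak 26.5: w₀L³/(45EI) = 301.5/EI
  relative rotation θ_0 = (218.4 + 301.5)/EI = 519.9/EI
A unit hogging moment at C produces rotation L₁/(3EI) + L₂/(3EI) = 5.333/EI.
Slope continuity at C: θ_0 = M_C·5.333/EI, so M_C = 519.9/5.333 = 97.48 kip·ft (hogging).
Span AC, ΣM about A with M_C applied at C: R_C^{AC}·8 = 268.8 + 97.48, so R_C^{AC} = 45.78 kip and R_A = 53.75 − 45.78 = 7.972 kip.
Span CE, ΣM about E: R_C^{CE}·8 = 565.3 + 97.48, so R_C^{CE} = 82.85 kip and R_E = 106 − 82.85 = 23.15 kip.
R_C = 45.78 + 82.85 = 128.6 kip.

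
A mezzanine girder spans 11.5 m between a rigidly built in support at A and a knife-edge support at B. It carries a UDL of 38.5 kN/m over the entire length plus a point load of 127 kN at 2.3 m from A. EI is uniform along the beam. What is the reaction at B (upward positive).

Release the roller at B. Primary structure: cantilever fixed at A.
Primary-structure tip deflection at B by superposition:
  UDL 38.5: wL⁴/(8EI) = 84171/EI
  point load 127 at a = 2.3: Pa²(3L − a)/(6EI) = 3605/EI
  δ_0 = 87776/EI
Tip deflection under a unit load at B: L³/(3EI) = 507/EI.
Compatibility at B: δ_0 − R_B·δ_{BB} = 0, so R_B = 87776/507 = 173.1 kN.

R_B = 173.1 kN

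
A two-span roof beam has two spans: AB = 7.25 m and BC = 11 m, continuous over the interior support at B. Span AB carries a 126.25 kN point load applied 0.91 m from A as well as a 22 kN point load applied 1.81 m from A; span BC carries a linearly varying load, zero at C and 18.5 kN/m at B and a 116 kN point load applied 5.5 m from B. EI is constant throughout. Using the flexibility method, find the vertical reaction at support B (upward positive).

R_B = 207.6 kN

Insert a hinge at B; M_B is the redundant, and each span becomes simply supported.
Discontinuity in slope at B on the released structure — sum the simple-span end rotations:
  span AB: point load 126.25 at a = 0.91: Pab(L + a)/(6LEI) = 136.6/EI
  span AB: point load 22 at a = 1.81: Pab(L + a)/(6LEI) = 45.12/EI
  span BC: triangular load, peak 18.5: w₀L³/(45EI) = 547.2/EI
  span BC: point load 116 at a = 5.5: Pab(L + b)/(6LEI) = 877.2/EI
  relative rotation θ_0 = (181.8 + 1424)/EI = 1606/EI
A unit hogging moment at B produces rotation L₁/(3EI) + L₂/(3EI) = 6.083/EI.
Compatibility: M_B·(L₁+L₂)/(3EI) = θ_0, giving M_B = 264 kN·m (hogging).
Span AB, ΣM about A with M_B applied at B: R_B^{AB}·7.25 = 154.7 + 264, so R_B^{AB} = 57.76 kN and R_A = 148.2 − 57.76 = 90.49 kN.
Span BC, ΣM about C: R_B^{BC}·11 = 1384 + 264, so R_B^{BC} = 149.8 kN and R_C = 217.8 − 149.8 = 67.91 kN.
R_B = 57.76 + 149.8 = 207.6 kN.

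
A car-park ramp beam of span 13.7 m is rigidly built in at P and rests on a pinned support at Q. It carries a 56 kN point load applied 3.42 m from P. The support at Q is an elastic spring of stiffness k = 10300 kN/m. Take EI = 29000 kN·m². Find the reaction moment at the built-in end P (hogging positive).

Choose R_Q as the redundant. The primary structure is the cantilever fixed at P.
Primary-structure tip deflection at Q by superposition:
  point load 56 at a = 3.42: Pa²(3L − a)/(6EI) = 4113/EI
Flexibility coefficient — unit upward force at Q: δ_{QQ} = L³/(3EI) = 857.1/EI.
With EI = 29000 kN·m²: δ_0 = 0.14184 m and δ_{QQ} = 0.029556 m/kN.
Compatibility — the spring shortens by R_Q/k under the reaction it provides: δ_0 − R_Q·δ_{QQ} = R_Q/k. With 1/k = 0.000097 m/kN, R_Q = δ_0 / (δ_{QQ} + 1/k) = 0.14184 / (0.029556 + 0.000097) = 4.783 kN.
Moment equilibrium about P: M_P = Σ(load moments about P) − R_Q·L = 191.5 − 4.783×13.7 = 126 kN·m.

M_P = 126 kN·m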